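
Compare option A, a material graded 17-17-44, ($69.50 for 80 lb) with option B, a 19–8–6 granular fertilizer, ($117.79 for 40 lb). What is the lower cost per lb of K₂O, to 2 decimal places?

$1.97 per lb K₂O (option A)

option A: K₂O per bag = 80 × 44% = 35.2 lb; cost = 69.50 / 35.2 = $1.9744/lb K₂O.
option B: K₂O per bag = 40 × 6% = 2.4 lb; cost = 117.79 / 2.4 = $49.0792/lb K₂O.
option A is cheaper.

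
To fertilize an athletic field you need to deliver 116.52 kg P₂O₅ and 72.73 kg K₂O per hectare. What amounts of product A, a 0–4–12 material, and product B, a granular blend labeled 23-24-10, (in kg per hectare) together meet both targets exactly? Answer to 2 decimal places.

234.00 kg product A, 446.50 kg product B

Let a = kg of product A, b = kg of product B (per hectare).
P₂O₅: 0.04·a + 0.24·b = 116.52
K₂O: 0.12·a + 0.1·b = 72.73
Eliminate b: (row1) − 0.24/0.1·(row2) → -0.248·a = -58.032, so a = 234.
Then b = (72.73 − 0.12·234) / 0.1 = 446.5.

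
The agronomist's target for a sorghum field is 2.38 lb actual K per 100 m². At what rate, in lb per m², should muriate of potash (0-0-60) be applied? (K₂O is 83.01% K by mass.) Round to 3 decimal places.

0.048 lb of product per sq m

As K₂O: 2.38 / 0.8301 = 2.86712 lb per 100 m².
Product per 100 m² = 2.86712 / 60% = 4.77854 lb.
Convert to per m²: 4.77854 × 0.01 = 0.0477854 lb.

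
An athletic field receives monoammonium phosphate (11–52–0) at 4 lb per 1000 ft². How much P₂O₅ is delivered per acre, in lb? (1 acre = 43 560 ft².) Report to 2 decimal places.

P₂O₅ per 1000 ft² = 4 × 52% = 2.08 lb.
Convert to per acre: 2.08 × 43.56 = 90.6048 lb.

90.60 lb P₂O₅ per acre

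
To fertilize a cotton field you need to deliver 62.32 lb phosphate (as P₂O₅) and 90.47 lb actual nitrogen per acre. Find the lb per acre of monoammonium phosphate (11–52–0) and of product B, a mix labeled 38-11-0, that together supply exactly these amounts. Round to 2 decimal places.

With a, b = lb per acre of monoammonium phosphate and product B:
P₂O₅: 0.52·a + 0.11·b = 62.32
N: 0.11·a + 0.38·b = 90.47
From row1: a = (62.32 − 0.11·b) / 0.52.
Into row2: 0.11·(62.32 − 0.11·b)/0.52 + 0.38·b = 90.47 → b = 216.653, a = 74.0156.

74.02 lb monoammonium phosphate, 216.65 lb product B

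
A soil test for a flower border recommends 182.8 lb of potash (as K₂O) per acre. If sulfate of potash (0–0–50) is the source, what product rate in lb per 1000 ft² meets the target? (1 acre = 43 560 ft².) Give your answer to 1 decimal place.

8.4 lb of product per thousand sq ft

Product per acre = 182.8 / 50% = 365.6 lb.
Convert to per 1000 ft²: 365.6 × 0.0229568 = 8.39302 lb.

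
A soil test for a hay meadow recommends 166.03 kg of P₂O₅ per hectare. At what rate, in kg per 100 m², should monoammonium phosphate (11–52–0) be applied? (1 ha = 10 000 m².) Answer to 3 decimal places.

3.193 kg of product per hundred sq m

Product per hectare = 166.03 / 52% = 319.288 kg.
Convert to per 100 m²: 319.288 × 0.01 = 3.19288 kg.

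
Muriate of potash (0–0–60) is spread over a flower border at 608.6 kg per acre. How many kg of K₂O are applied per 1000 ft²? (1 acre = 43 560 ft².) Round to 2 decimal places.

8.38 kg K₂O per thousand sq ft

K₂O per acre = 608.6 × 60% = 365.16 kg.
Convert to per 1000 ft²: 365.16 × 0.0229568 = 8.38292 kg.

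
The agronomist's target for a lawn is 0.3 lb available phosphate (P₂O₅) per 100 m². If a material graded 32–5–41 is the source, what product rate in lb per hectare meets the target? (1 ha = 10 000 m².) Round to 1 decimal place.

Product per 100 m² = 0.3 / 5% = 6 lb.
Convert to per hectare: 6 × 100 = 600 lb.

600.0 lb of product per hectare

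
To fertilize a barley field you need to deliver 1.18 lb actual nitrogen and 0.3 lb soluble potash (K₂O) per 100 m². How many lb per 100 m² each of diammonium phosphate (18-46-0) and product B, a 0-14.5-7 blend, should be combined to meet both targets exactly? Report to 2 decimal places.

With a, b = lb per 100 m² of diammonium phosphate and product B:
N: 0.18·a + 0·b = 1.18
K₂O: 0·a + 0.07·b = 0.3
Solving simultaneously: a = 6.55556, b = 4.28571.

6.56 lb diammonium phosphate, 4.29 lb product B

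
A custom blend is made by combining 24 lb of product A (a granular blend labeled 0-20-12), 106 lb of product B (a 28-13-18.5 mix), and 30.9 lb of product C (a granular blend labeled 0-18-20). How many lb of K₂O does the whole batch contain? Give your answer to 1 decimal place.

28.7 lb K₂O

K₂O mass = 12%×24 + 18.5%×106 + 20%×30.9 = 28.67 lb.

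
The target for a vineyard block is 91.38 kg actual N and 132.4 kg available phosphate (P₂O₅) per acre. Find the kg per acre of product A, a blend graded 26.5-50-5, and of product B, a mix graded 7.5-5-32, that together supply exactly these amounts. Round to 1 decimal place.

221.1 kg product A, 437.3 kg product B

Let a = kg of product A, b = kg of product B (per acre).
N: 0.265·a + 0.075·b = 91.38
P₂O₅: 0.5·a + 0.05·b = 132.4
From row1: a = (91.38 − 0.075·b) / 0.265.
Into row2: 0.5·(91.38 − 0.075·b)/0.265 + 0.05·b = 132.4 → b = 437.278, a = 221.072.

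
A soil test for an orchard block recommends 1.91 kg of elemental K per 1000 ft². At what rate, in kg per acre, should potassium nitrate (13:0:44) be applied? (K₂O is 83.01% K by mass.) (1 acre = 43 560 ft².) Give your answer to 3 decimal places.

As K₂O: 1.91 / 0.8301 = 2.30093 kg per 1000 ft².
Product per 1000 ft² = 2.30093 / 44% = 5.22938 kg.
Convert to per acre: 5.22938 × 43.56 = 227.7918 kg.

227.792 kg of product per acre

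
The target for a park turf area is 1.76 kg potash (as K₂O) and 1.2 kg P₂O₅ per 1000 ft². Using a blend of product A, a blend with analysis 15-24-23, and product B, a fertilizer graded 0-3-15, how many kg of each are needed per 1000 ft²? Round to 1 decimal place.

Per-1000 ft² balance (a = product A, b = product B):
K₂O: 0.23·a + 0.15·b = 1.76
P₂O₅: 0.24·a + 0.03·b = 1.2
Solving simultaneously: a = 4.37113, b = 5.03093.

4.4 kg product A, 5.0 kg product B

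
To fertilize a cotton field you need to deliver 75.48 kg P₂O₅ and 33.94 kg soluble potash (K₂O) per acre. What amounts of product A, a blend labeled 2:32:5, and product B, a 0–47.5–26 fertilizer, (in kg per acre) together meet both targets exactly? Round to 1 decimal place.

58.9 kg product A, 119.2 kg product B

Let a = kg of product A, b = kg of product B (per acre).
P₂O₅: 0.32·a + 0.475·b = 75.48
K₂O: 0.05·a + 0.26·b = 33.94
Solving simultaneously: a = 58.9285, b = 119.206.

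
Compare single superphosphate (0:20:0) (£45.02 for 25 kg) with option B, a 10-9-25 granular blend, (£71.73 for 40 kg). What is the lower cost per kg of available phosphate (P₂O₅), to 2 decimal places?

single superphosphate: P₂O₅ per bag = 25 × 20% = 5 kg; cost = 45.02 / 5 = £9.0040/kg P₂O₅.
option B: P₂O₅ per bag = 40 × 9% = 3.6 kg; cost = 71.73 / 3.6 = £19.9250/kg P₂O₅.
single superphosphate is cheaper.

£9.00 per kg P₂O₅ (single superphosphate)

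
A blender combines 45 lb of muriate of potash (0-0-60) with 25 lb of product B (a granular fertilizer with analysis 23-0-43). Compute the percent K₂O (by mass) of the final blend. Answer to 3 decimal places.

Total mass = 45 + 25 = 70 lb.
K₂O mass = 60%×45 + 43%×25 = 37.75 lb.
% K₂O = 37.75 / 70 = 53.9286%.

53.929% K₂O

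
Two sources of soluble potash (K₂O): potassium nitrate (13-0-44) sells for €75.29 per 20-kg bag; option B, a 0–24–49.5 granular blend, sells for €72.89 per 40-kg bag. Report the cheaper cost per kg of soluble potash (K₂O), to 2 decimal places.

€3.68 per kg K₂O (option B)

potassium nitrate: K₂O per bag = 20 × 44% = 8.8 kg; cost = 75.29 / 8.8 = €8.5557/kg K₂O.
option B: K₂O per bag = 40 × 49.5% = 19.8 kg; cost = 72.89 / 19.8 = €3.6813/kg K₂O.
option B is cheaper.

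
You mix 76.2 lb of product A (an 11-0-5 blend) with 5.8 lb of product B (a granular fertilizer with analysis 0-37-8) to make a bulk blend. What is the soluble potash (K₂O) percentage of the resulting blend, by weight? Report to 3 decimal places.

5.212% K₂O

Total mass = 76.2 + 5.8 = 82 lb.
K₂O mass = 5%×76.2 + 8%×5.8 = 4.274 lb.
% K₂O = 4.274 / 82 = 5.2122%.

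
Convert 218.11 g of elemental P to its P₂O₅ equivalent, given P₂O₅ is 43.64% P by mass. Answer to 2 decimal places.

499.79 g P₂O₅

P₂O₅ = 218.11 / 0.4364 = 499.794 g.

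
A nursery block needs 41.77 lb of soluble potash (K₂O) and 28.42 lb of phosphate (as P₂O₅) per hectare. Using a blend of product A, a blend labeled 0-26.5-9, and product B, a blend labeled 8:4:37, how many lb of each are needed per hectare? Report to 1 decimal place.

93.6 lb product A, 90.1 lb product B

With a, b = lb per hectare of product A and product B:
K₂O: 0.09·a + 0.37·b = 41.77
P₂O₅: 0.265·a + 0.04·b = 28.42
Solving simultaneously: a = 93.6432, b = 90.1138.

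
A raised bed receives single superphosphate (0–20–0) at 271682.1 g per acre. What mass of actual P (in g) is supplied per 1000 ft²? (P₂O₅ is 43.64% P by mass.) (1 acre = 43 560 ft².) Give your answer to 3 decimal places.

P₂O₅ per acre = 271682.1 × 20% = 54336.4 g.
Elemental P = 54336.4 × 0.4364 = 23712.4 g per acre.
Convert to per 1000 ft²: 23712.4 × 0.0229568 = 544.3621 g.

544.362 g P per thousand sq ft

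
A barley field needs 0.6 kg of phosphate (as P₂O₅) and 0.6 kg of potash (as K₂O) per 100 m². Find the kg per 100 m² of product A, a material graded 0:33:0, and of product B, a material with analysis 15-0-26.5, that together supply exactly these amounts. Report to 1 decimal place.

1.8 kg product A, 2.3 kg product B

With a, b = kg per 100 m² of product A and product B:
P₂O₅: 0.33·a + 0·b = 0.6
K₂O: 0·a + 0.265·b = 0.6
Solving simultaneously: a = 1.81818, b = 2.26415.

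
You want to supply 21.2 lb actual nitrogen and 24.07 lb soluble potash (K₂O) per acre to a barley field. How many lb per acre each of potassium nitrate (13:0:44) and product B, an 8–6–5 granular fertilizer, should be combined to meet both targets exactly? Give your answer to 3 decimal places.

30.160 lb potassium nitrate, 215.990 lb product B

Let a = lb of potassium nitrate, b = lb of product B (per acre).
N: 0.13·a + 0.08·b = 21.2
K₂O: 0.44·a + 0.05·b = 24.07
From row1: a = (21.2 − 0.08·b) / 0.13.
Into row2: 0.44·(21.2 − 0.08·b)/0.13 + 0.05·b = 24.07 → b = 215.9895, a = 30.1603.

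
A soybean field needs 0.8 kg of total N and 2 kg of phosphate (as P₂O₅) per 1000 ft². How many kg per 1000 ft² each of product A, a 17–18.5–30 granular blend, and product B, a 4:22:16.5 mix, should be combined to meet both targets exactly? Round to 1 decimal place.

Per-1000 ft² balance (a = product A, b = product B):
N: 0.17·a + 0.04·b = 0.8
P₂O₅: 0.185·a + 0.22·b = 2
From row1: a = (0.8 − 0.04·b) / 0.17.
Into row2: 0.185·(0.8 − 0.04·b)/0.17 + 0.22·b = 2 → b = 6.4, a = 3.2.

3.2 kg product A, 6.4 kg product B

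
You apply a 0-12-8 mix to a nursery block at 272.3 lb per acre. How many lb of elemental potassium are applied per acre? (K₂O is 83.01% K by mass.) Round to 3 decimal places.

K₂O per acre = 272.3 × 8% = 21.784 lb.
Elemental K = 21.784 × 0.8301 = 18.0829 lb per acre.

18.083 lb K per acre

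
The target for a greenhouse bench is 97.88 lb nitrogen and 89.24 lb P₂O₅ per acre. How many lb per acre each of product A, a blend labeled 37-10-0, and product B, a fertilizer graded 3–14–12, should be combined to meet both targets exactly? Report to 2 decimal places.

Per-acre balance (a = product A, b = product B):
N: 0.37·a + 0.03·b = 97.88
P₂O₅: 0.1·a + 0.14·b = 89.24
Eliminate b: (row1) − 0.03/0.14·(row2) → 0.348571·a = 78.7571, so a = 225.943.
Then b = (89.24 − 0.1·225.943) / 0.14 = 476.041.

225.94 lb product A, 476.04 lb product B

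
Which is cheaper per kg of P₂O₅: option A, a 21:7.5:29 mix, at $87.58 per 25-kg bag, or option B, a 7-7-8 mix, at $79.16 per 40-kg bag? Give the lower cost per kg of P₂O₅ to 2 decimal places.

option A: P₂O₅ per bag = 25 × 7.5% = 1.875 kg; cost = 87.58 / 1.875 = $46.7093/kg P₂O₅.
option B: P₂O₅ per bag = 40 × 7% = 2.8 kg; cost = 79.16 / 2.8 = $28.2714/kg P₂O₅.
option B is cheaper.

$28.27 per kg P₂O₅ (option B)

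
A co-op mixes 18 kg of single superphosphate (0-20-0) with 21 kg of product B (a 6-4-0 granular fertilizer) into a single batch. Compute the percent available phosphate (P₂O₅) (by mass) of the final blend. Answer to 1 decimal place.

Total mass = 18 + 21 = 39 kg.
P₂O₅ mass = 20%×18 + 4%×21 = 4.44 kg.
% P₂O₅ = 4.44 / 39 = 11.3846%.

11.4% P₂O₅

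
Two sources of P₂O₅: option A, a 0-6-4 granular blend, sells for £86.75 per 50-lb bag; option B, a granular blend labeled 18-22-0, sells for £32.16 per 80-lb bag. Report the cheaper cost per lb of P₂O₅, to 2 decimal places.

£1.83 per lb P₂O₅ (option B)

option A: P₂O₅ per bag = 50 × 6% = 3 lb; cost = 86.75 / 3 = £28.9167/lb P₂O₅.
option B: P₂O₅ per bag = 80 × 22% = 17.6 lb; cost = 32.16 / 17.6 = £1.8273/lb P₂O₅.
option B is cheaper.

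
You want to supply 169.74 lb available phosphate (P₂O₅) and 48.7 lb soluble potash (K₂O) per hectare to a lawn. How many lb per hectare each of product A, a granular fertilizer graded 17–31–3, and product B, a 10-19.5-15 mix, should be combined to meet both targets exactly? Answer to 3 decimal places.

392.731 lb product A, 246.121 lb product B

Per-hectare balance (a = product A, b = product B):
P₂O₅: 0.31·a + 0.195·b = 169.74
K₂O: 0.03·a + 0.15·b = 48.7
Solving simultaneously: a = 392.7306, b = 246.1205.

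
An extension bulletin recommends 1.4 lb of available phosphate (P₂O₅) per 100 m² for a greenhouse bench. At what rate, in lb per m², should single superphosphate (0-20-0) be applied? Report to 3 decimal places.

0.070 lb of product per sq m

Product per 100 m² = 1.4 / 20% = 7 lb.
Convert to per m²: 7 × 0.01 = 0.07 lb.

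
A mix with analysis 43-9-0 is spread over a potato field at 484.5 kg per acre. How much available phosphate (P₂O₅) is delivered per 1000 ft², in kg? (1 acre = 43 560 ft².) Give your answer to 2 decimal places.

P₂O₅ per acre = 484.5 × 9% = 43.605 kg.
Convert to per 1000 ft²: 43.605 × 0.0229568 = 1.00103 kg.

1.00 kg P₂O₅ per thousand sq ft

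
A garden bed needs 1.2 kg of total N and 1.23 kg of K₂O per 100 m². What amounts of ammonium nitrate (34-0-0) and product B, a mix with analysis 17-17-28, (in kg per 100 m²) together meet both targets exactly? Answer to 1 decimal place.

1.3 kg ammonium nitrate, 4.4 kg product B

With a, b = kg per 100 m² of ammonium nitrate and product B:
N: 0.34·a + 0.17·b = 1.2
K₂O: 0·a + 0.28·b = 1.23
Solving simultaneously: a = 1.33298, b = 4.39286.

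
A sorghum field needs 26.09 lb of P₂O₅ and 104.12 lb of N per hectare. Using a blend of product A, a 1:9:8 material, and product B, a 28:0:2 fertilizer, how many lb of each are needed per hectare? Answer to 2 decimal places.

With a, b = lb per hectare of product A and product B:
P₂O₅: 0.09·a + 0·b = 26.09
N: 0.01·a + 0.28·b = 104.12
Eliminate a: (row1) − 0.09/0.01·(row2) → -2.52·b = -910.99, so b = 361.504.
Back-substitute: a = (26.09 − 0·361.504) / 0.09 = 289.889.

289.89 lb product A, 361.50 lb product B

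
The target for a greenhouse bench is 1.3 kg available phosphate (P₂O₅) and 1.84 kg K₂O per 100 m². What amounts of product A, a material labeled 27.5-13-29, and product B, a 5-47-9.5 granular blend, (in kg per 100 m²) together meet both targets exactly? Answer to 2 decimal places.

5.98 kg product A, 1.11 kg product B

Let a = kg of product A, b = kg of product B (per 100 m²).
P₂O₅: 0.13·a + 0.47·b = 1.3
K₂O: 0.29·a + 0.095·b = 1.84
Eliminate a: (row1) − 0.13/0.29·(row2) → 0.427414·b = 0.475172, so b = 1.11174.
Back-substitute: a = (1.3 − 0.47·1.11174) / 0.13 = 5.98064.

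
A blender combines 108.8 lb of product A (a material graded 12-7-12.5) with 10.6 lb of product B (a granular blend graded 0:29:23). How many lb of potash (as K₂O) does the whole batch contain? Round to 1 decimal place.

16.0 lb K₂O

K₂O mass = 12.5%×108.8 + 23%×10.6 = 16.038 lb.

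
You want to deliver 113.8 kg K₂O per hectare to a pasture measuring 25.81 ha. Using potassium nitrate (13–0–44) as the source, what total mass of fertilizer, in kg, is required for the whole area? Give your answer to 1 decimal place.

6675.4 kg

Product per hectare = 113.8 / 44% = 258.636 kg.
Total product = 258.636 × 25.81 = 6675.405 kg.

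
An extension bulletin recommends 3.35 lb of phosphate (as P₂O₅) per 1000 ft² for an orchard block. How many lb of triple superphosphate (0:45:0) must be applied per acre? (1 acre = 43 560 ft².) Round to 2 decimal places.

Product per 1000 ft² = 3.35 / 45% = 7.44444 lb.
Convert to per acre: 7.44444 × 43.56 = 324.28 lb.

324.28 lb of product per acre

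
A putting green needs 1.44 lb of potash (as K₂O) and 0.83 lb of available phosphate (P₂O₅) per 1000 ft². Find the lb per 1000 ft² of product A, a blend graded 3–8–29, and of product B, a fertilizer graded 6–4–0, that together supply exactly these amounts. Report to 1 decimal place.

With a, b = lb per 1000 ft² of product A and product B:
K₂O: 0.29·a + 0·b = 1.44
P₂O₅: 0.08·a + 0.04·b = 0.83
From row1: a = (1.44 − 0·b) / 0.29.
Into row2: 0.08·(1.44 − 0·b)/0.29 + 0.04·b = 0.83 → b = 10.819, a = 4.96552.

5.0 lb product A, 10.8 lb product B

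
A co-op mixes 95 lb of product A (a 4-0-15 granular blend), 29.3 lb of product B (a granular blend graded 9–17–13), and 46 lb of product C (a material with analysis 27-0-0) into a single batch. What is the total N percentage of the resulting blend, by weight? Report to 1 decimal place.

11.1% N

Total mass = 95 + 29.3 + 46 = 170.3 lb.
N mass = 4%×95 + 9%×29.3 + 27%×46 = 18.857 lb.
% N = 18.857 / 170.3 = 11.0728%.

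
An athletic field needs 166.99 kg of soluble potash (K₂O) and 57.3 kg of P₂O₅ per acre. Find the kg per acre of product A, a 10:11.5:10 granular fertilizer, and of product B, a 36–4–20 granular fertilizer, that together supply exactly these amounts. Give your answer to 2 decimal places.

251.60 kg product A, 709.15 kg product B

Per-acre balance (a = product A, b = product B):
K₂O: 0.1·a + 0.2·b = 166.99
P₂O₅: 0.115·a + 0.04·b = 57.3
Eliminate a: (row1) − 0.1/0.115·(row2) → 0.165217·b = 117.164, so b = 709.15.
Back-substitute: a = (166.99 − 0.2·709.15) / 0.1 = 251.6.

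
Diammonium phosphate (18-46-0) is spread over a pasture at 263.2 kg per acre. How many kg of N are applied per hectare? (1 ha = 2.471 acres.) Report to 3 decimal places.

nitrogen per acre = 263.2 × 18% = 47.376 kg.
Convert to per hectare: 47.376 × 2.471 = 117.0661 kg.

117.066 kg N per hectare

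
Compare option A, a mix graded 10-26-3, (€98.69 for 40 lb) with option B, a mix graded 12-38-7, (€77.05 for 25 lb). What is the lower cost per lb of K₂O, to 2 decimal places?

€44.03 per lb K₂O (option B)

option A: K₂O per bag = 40 × 3% = 1.2 lb; cost = 98.69 / 1.2 = €82.2417/lb K₂O.
option B: K₂O per bag = 25 × 7% = 1.75 lb; cost = 77.05 / 1.75 = €44.0286/lb K₂O.
option B is cheaper.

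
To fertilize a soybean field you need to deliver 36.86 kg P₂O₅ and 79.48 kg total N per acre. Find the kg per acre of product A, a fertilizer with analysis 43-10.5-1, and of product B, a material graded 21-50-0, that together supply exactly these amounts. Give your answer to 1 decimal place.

165.8 kg product A, 38.9 kg product B

With a, b = kg per acre of product A and product B:
P₂O₅: 0.105·a + 0.5·b = 36.86
N: 0.43·a + 0.21·b = 79.48
Eliminate b: (row1) − 0.5/0.21·(row2) → -0.91881·a = -152.378, so a = 165.843.
Then b = (79.48 − 0.43·165.843) / 0.21 = 38.893.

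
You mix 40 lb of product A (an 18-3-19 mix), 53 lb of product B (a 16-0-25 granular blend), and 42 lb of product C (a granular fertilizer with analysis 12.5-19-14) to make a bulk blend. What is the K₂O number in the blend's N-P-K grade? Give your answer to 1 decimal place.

19.8% K₂O

Total mass = 40 + 53 + 42 = 135 lb.
K₂O mass = 19%×40 + 25%×53 + 14%×42 = 26.73 lb.
% K₂O = 26.73 / 135 = 19.8%.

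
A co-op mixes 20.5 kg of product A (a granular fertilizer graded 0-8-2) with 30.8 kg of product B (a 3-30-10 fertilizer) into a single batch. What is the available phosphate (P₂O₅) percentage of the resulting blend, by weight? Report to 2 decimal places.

21.21% P₂O₅

Total mass = 20.5 + 30.8 = 51.3 kg.
P₂O₅ mass = 8%×20.5 + 30%×30.8 = 10.88 kg.
% P₂O₅ = 10.88 / 51.3 = 21.2086%.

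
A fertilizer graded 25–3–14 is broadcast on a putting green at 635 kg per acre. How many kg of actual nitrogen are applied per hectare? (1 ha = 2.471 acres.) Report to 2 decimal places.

nitrogen per acre = 635 × 25% = 158.75 kg.
Convert to per hectare: 158.75 × 2.471 = 392.271 kg.

392.27 kg N per hectare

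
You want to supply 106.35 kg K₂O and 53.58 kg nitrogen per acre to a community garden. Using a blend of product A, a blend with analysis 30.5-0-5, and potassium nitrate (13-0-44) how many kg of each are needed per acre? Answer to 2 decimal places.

76.35 kg product A, 233.03 kg potassium nitrate

Let a = kg of product A, b = kg of potassium nitrate (per acre).
K₂O: 0.05·a + 0.44·b = 106.35
N: 0.305·a + 0.13·b = 53.58
Solving simultaneously: a = 76.3485, b = 233.029.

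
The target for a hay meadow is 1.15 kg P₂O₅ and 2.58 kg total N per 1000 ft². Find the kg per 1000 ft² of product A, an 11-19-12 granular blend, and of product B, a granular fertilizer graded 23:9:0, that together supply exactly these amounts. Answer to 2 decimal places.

Let a = kg of product A, b = kg of product B (per 1000 ft²).
P₂O₅: 0.19·a + 0.09·b = 1.15
N: 0.11·a + 0.23·b = 2.58
Solving simultaneously: a = 0.955621, b = 10.7604.

0.96 kg product A, 10.76 kg product B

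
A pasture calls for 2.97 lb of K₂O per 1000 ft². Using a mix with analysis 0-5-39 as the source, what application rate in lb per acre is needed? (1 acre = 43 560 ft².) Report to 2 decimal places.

331.73 lb of product per acre

Product per 1000 ft² = 2.97 / 39% = 7.61538 lb.
Convert to per acre: 7.61538 × 43.56 = 331.726 lb.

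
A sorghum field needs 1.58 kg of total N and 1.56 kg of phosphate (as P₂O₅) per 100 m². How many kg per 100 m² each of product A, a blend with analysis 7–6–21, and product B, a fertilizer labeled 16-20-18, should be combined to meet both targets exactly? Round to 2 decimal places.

Let a = kg of product A, b = kg of product B (per 100 m²).
N: 0.07·a + 0.16·b = 1.58
P₂O₅: 0.06·a + 0.2·b = 1.56
Eliminate b: (row1) − 0.16/0.2·(row2) → 0.022·a = 0.332, so a = 15.0909.
Then b = (1.56 − 0.06·15.0909) / 0.2 = 3.27273.

15.09 kg product A, 3.27 kg product B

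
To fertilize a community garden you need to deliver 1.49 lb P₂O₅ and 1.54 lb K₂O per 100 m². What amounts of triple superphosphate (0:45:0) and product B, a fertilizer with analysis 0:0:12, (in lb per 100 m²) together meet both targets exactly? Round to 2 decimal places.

3.31 lb triple superphosphate, 12.83 lb product B

With a, b = lb per 100 m² of triple superphosphate and product B:
P₂O₅: 0.45·a + 0·b = 1.49
K₂O: 0·a + 0.12·b = 1.54
Solving simultaneously: a = 3.31111, b = 12.8333.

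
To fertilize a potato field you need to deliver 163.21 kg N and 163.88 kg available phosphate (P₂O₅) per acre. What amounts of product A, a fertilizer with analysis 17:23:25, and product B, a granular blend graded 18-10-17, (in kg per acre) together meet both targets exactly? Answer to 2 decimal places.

540.06 kg product A, 396.67 kg product B

Per-acre balance (a = product A, b = product B):
N: 0.17·a + 0.18·b = 163.21
P₂O₅: 0.23·a + 0.1·b = 163.88
Solving simultaneously: a = 540.057, b = 396.668.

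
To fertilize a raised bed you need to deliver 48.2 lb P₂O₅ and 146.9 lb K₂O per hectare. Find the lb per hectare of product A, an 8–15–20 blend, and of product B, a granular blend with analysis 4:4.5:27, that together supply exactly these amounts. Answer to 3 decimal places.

With a, b = lb per hectare of product A and product B:
P₂O₅: 0.15·a + 0.045·b = 48.2
K₂O: 0.2·a + 0.27·b = 146.9
Eliminate b: (row1) − 0.045/0.27·(row2) → 0.116667·a = 23.7167, so a = 203.2857.
Then b = (146.9 − 0.2·203.2857) / 0.27 = 393.4921.

203.286 lb product A, 393.492 lb product B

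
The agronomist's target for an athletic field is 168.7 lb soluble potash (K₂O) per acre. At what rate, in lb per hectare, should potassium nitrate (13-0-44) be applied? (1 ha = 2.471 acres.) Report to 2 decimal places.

947.40 lb of product per hectare

Product per acre = 168.7 / 44% = 383.409 lb.
Convert to per hectare: 383.409 × 2.471 = 947.404 lb.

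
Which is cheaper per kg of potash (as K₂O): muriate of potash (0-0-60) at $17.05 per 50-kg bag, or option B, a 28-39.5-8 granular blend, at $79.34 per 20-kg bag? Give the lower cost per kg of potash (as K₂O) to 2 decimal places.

$0.57 per kg K₂O (muriate of potash)

muriate of potash: K₂O per bag = 50 × 60% = 30 kg; cost = 17.05 / 30 = $0.5683/kg K₂O.
option B: K₂O per bag = 20 × 8% = 1.6 kg; cost = 79.34 / 1.6 = $49.5875/kg K₂O.
muriate of potash is cheaper.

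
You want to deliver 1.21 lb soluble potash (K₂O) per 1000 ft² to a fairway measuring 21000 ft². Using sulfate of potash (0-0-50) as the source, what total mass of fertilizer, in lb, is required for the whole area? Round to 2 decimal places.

50.82 lb

Product per 1000 ft² = 1.21 / 50% = 2.42 lb.
Total product = 2.42 × 21000 / 1000 = 50.82 lb.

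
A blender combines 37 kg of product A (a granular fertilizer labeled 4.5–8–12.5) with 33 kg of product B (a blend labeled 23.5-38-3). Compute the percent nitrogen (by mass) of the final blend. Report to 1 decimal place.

13.5% N

Total mass = 37 + 33 = 70 kg.
N mass = 4.5%×37 + 23.5%×33 = 9.42 kg.
% N = 9.42 / 70 = 13.4571%.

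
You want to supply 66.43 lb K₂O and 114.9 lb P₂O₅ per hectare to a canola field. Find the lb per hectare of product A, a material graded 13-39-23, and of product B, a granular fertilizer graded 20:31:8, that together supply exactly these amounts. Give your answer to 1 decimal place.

284.3 lb product A, 13.0 lb product B

With a, b = lb per hectare of product A and product B:
K₂O: 0.23·a + 0.08·b = 66.43
P₂O₅: 0.39·a + 0.31·b = 114.9
Eliminate b: (row1) − 0.08/0.31·(row2) → 0.129355·a = 36.7784, so a = 284.322.
Then b = (114.9 − 0.39·284.322) / 0.31 = 12.9501.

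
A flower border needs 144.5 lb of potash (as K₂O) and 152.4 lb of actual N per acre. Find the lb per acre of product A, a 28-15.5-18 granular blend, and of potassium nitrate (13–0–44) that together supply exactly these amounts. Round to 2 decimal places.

483.68 lb product A, 130.54 lb potassium nitrate

Per-acre balance (a = product A, b = potassium nitrate):
K₂O: 0.18·a + 0.44·b = 144.5
N: 0.28·a + 0.13·b = 152.4
Eliminate b: (row1) − 0.44/0.13·(row2) → -0.767692·a = -371.315, so a = 483.677.
Then b = (152.4 − 0.28·483.677) / 0.13 = 130.541.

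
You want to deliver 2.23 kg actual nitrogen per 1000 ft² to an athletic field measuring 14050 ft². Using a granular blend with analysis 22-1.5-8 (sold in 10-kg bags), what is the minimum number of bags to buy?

Product per 1000 ft² = 2.23 / 22% = 10.1364 kg.
Total product = 10.1364 × 14050 / 1000 = 142.416 kg.
Bags = ⌈142.416 / 10⌉ = 15.

15 bags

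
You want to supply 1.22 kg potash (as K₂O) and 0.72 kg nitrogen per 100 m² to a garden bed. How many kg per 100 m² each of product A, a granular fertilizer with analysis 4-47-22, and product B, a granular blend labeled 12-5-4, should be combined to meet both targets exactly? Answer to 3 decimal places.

With a, b = kg per 100 m² of product A and product B:
K₂O: 0.22·a + 0.04·b = 1.22
N: 0.04·a + 0.12·b = 0.72
Solving simultaneously: a = 4.74194, b = 4.41935.

4.742 kg product A, 4.419 kg product B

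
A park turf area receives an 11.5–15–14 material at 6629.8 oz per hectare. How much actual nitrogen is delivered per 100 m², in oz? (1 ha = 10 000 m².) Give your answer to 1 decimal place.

nitrogen per hectare = 6629.8 × 11.5% = 762.427 oz.
Convert to per 100 m²: 762.427 × 0.01 = 7.62427 oz.

7.6 oz N per hundred sq m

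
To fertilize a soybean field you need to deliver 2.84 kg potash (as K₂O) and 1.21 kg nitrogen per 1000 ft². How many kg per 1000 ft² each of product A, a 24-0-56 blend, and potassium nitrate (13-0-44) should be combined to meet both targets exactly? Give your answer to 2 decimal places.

Let a = kg of product A, b = kg of potassium nitrate (per 1000 ft²).
K₂O: 0.56·a + 0.44·b = 2.84
N: 0.24·a + 0.13·b = 1.21
Eliminate a: (row1) − 0.56/0.24·(row2) → 0.136667·b = 0.0166667, so b = 0.121951.
Back-substitute: a = (2.84 − 0.44·0.121951) / 0.56 = 4.97561.

4.98 kg product A, 0.12 kg potassium nitrate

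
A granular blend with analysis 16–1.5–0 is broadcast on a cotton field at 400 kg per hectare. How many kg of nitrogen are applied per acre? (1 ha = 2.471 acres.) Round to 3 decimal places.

nitrogen per hectare = 400 × 16% = 64 kg.
Convert to per acre: 64 × 0.404694 = 25.9004 kg.

25.900 kg N per acre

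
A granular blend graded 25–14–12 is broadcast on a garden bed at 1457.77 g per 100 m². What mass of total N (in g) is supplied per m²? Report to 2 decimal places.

nitrogen per 100 m² = 1457.77 × 25% = 364.442 g.
Convert to per m²: 364.442 × 0.01 = 3.64443 g.

3.64 g N per sq m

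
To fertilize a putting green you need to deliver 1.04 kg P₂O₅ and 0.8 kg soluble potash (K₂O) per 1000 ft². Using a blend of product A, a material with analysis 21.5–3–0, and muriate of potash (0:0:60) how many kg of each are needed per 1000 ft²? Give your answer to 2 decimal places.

34.67 kg product A, 1.33 kg muriate of potash

With a, b = kg per 1000 ft² of product A and muriate of potash:
P₂O₅: 0.03·a + 0·b = 1.04
K₂O: 0·a + 0.6·b = 0.8
Solving simultaneously: a = 34.6667, b = 1.33333.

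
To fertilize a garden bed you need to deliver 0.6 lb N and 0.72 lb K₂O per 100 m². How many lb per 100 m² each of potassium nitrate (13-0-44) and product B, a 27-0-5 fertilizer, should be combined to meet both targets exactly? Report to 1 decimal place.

1.5 lb potassium nitrate, 1.5 lb product B

Let a = lb of potassium nitrate, b = lb of product B (per 100 m²).
N: 0.13·a + 0.27·b = 0.6
K₂O: 0.44·a + 0.05·b = 0.72
Eliminate b: (row1) − 0.27/0.05·(row2) → -2.246·a = -3.288, so a = 1.46394.
Then b = (0.72 − 0.44·1.46394) / 0.05 = 1.51736.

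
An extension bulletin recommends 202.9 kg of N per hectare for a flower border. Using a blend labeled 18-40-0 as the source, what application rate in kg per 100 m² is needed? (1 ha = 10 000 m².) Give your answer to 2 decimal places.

Product per hectare = 202.9 / 18% = 1127.22 kg.
Convert to per 100 m²: 1127.22 × 0.01 = 11.2722 kg.

11.27 kg of product per hundred sq m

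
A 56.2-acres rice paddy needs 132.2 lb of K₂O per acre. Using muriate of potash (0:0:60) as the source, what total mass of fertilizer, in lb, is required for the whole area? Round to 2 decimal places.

Product per acre = 132.2 / 60% = 220.333 lb.
Total product = 220.333 × 56.2 = 12382.733 lb.

12382.73 lb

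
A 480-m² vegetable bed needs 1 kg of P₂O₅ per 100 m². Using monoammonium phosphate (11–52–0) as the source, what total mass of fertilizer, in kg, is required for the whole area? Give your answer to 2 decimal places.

Product per 100 m² = 1 / 52% = 1.92308 kg.
Total product = 1.92308 × 480 / 100 = 9.23077 kg.

9.23 kg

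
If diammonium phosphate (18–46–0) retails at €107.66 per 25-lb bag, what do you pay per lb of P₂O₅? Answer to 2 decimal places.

P₂O₅ in bag = 25 × 46% = 11.5 lb.
Cost per lb P₂O₅ = €107.66 / 11.5 = €9.3617.

€9.36 per lb P₂O₅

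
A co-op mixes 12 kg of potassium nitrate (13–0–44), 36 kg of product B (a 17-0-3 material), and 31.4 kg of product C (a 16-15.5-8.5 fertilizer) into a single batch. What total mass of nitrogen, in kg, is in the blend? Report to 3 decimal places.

12.704 kg N

N mass = 13%×12 + 17%×36 + 16%×31.4 = 12.704 kg.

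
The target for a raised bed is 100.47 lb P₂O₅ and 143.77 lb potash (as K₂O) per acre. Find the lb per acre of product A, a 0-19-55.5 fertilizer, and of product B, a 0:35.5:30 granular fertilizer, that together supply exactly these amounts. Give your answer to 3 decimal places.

149.240 lb product A, 203.139 lb product B

With a, b = lb per acre of product A and product B:
P₂O₅: 0.19·a + 0.355·b = 100.47
K₂O: 0.555·a + 0.3·b = 143.77
Eliminate a: (row1) − 0.19/0.555·(row2) → 0.252297·b = 51.2514, so b = 203.1391.
Back-substitute: a = (100.47 − 0.355·203.1391) / 0.19 = 149.2401.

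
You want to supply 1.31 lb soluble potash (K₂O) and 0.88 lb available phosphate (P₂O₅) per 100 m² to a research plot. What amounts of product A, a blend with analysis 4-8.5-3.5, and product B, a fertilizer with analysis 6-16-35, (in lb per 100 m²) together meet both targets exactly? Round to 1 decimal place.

4.1 lb product A, 3.3 lb product B

Let a = lb of product A, b = lb of product B (per 100 m²).
K₂O: 0.035·a + 0.35·b = 1.31
P₂O₅: 0.085·a + 0.16·b = 0.88
From row1: a = (1.31 − 0.35·b) / 0.035.
Into row2: 0.085·(1.31 − 0.35·b)/0.035 + 0.16·b = 0.88 → b = 3.3354, a = 4.07453.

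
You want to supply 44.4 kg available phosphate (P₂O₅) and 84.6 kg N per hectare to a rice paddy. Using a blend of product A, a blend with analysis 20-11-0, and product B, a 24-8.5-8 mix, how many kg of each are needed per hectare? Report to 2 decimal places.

Let a = kg of product A, b = kg of product B (per hectare).
P₂O₅: 0.11·a + 0.085·b = 44.4
N: 0.2·a + 0.24·b = 84.6
Eliminate b: (row1) − 0.085/0.24·(row2) → 0.0391667·a = 14.4375, so a = 368.617.
Then b = (84.6 − 0.2·368.617) / 0.24 = 45.3191.

368.62 kg product A, 45.32 kg product B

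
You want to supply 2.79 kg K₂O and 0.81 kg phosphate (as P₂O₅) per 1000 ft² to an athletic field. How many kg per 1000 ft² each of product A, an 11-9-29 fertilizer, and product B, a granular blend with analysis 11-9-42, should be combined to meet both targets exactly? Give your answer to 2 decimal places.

7.62 kg product A, 1.38 kg product B

Per-1000 ft² balance (a = product A, b = product B):
K₂O: 0.29·a + 0.42·b = 2.79
P₂O₅: 0.09·a + 0.09·b = 0.81
Eliminate b: (row1) − 0.42/0.09·(row2) → -0.13·a = -0.99, so a = 7.61538.
Then b = (0.81 − 0.09·7.61538) / 0.09 = 1.38462.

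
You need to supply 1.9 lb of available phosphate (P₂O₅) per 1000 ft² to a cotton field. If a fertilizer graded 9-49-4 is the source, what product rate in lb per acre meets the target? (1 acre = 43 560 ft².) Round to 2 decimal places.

168.91 lb of product per acre

Product per 1000 ft² = 1.9 / 49% = 3.87755 lb.
Convert to per acre: 3.87755 × 43.56 = 168.906 lb.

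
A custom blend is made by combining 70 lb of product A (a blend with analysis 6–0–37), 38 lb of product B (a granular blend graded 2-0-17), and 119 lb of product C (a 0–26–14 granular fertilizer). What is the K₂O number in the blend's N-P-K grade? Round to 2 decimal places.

Total mass = 70 + 38 + 119 = 227 lb.
K₂O mass = 37%×70 + 17%×38 + 14%×119 = 49.02 lb.
% K₂O = 49.02 / 227 = 21.5947%.

21.59% K₂O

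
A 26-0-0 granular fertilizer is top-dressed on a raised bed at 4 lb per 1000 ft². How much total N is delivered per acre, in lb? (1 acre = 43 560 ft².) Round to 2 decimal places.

45.30 lb N per acre

nitrogen per 1000 ft² = 4 × 26% = 1.04 lb.
Convert to per acre: 1.04 × 43.56 = 45.3024 lb.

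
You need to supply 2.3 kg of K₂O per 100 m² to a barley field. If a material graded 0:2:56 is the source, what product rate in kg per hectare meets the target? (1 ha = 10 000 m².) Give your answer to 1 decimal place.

410.7 kg of product per hectare

Product per 100 m² = 2.3 / 56% = 4.10714 kg.
Convert to per hectare: 4.10714 × 100 = 410.714 kg.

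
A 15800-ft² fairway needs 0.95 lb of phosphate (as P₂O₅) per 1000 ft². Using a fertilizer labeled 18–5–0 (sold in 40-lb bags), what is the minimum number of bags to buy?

Product per 1000 ft² = 0.95 / 5% = 19 lb.
Total product = 19 × 15800 / 1000 = 300.2 lb.
Bags = ⌈300.2 / 40⌉ = 8.

8 bags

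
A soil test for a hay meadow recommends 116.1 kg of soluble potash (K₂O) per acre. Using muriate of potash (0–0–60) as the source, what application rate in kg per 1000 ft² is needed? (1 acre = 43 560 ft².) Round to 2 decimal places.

4.44 kg of product per thousand sq ft

Product per acre = 116.1 / 60% = 193.5 kg.
Convert to per 1000 ft²: 193.5 × 0.0229568 = 4.44215 kg.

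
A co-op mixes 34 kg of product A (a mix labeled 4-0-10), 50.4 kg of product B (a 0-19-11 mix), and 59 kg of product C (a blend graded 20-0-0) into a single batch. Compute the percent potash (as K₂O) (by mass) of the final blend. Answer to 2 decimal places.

Total mass = 34 + 50.4 + 59 = 143.4 kg.
K₂O mass = 10%×34 + 11%×50.4 + 0%×59 = 8.944 kg.
% K₂O = 8.944 / 143.4 = 6.2371%.

6.24% K₂O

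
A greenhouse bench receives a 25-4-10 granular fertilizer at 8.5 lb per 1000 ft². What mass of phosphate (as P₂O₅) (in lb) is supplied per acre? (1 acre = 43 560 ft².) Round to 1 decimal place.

P₂O₅ per 1000 ft² = 8.5 × 4% = 0.34 lb.
Convert to per acre: 0.34 × 43.56 = 14.8104 lb.

14.8 lb P₂O₅ per acre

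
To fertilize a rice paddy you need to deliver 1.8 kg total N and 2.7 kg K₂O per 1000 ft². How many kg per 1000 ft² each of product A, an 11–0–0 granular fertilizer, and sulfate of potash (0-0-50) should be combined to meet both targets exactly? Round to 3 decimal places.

16.364 kg product A, 5.400 kg sulfate of potash

Per-1000 ft² balance (a = product A, b = sulfate of potash):
N: 0.11·a + 0·b = 1.8
K₂O: 0·a + 0.5·b = 2.7
Solving simultaneously: a = 16.3636, b = 5.4.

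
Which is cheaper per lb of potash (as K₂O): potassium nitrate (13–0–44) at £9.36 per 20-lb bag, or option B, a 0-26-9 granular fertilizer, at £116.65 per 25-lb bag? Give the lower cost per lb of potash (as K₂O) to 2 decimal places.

£1.06 per lb K₂O (potassium nitrate)

potassium nitrate: K₂O per bag = 20 × 44% = 8.8 lb; cost = 9.36 / 8.8 = £1.0636/lb K₂O.
option B: K₂O per bag = 25 × 9% = 2.25 lb; cost = 116.65 / 2.25 = £51.8444/lb K₂O.
potassium nitrate is cheaper.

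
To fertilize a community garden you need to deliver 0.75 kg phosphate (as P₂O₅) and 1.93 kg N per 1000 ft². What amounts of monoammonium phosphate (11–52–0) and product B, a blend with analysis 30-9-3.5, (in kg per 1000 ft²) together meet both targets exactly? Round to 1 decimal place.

Per-1000 ft² balance (a = monoammonium phosphate, b = product B):
P₂O₅: 0.52·a + 0.09·b = 0.75
N: 0.11·a + 0.3·b = 1.93
From row1: a = (0.75 − 0.09·b) / 0.52.
Into row2: 0.11·(0.75 − 0.09·b)/0.52 + 0.3·b = 1.93 → b = 6.30459, a = 0.351129.

0.4 kg monoammonium phosphate, 6.3 kg product B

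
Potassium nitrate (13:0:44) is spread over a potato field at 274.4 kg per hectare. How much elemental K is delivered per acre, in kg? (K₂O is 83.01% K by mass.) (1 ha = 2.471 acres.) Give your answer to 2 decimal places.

40.56 kg K per acre

K₂O per hectare = 274.4 × 44% = 120.736 kg.
Elemental K = 120.736 × 0.8301 = 100.223 kg per hectare.
Convert to per acre: 100.223 × 0.404694 = 40.5597 kg.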